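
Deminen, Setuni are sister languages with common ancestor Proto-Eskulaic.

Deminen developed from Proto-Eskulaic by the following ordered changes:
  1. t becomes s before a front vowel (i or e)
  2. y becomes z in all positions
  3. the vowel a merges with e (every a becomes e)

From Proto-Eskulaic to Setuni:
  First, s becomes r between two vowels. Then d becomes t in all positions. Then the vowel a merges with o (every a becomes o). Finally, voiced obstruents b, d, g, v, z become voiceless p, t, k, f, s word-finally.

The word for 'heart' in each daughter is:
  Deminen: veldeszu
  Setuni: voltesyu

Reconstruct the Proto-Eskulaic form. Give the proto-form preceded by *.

Position 4: Deminen has d, Setuni has t. Deminen preserves d here (none of its changes turn any other segment into d), so the proto-segment is *d.
Position 7: Deminen has z, Setuni has y. Setuni preserves y here (none of its changes turn any other segment into y), so the proto-segment is *y.
Position 2: Deminen has e, Setuni has o. Taking the neighbouring segments as reconstructed: Deminen e could go back to *a or *e; Setuni o could go back to *a or *o — the one source consistent with every daughter is *a.
Verify the candidate proto-form against each daughter:
Deminen: *valdesyu
  valdesyu (rule 1 does not apply)
  valdesyu → valdeszu   [unconditioned shift]
  valdeszu → veldeszu   [vowel merger]
  giving Deminen veldeszu.
Setuni: *valdesyu
  valdesyu (rule 1 does not apply)
  valdesyu → valtesyu   [unconditioned shift]
  valtesyu → voltesyu   [vowel merger]
  voltesyu (rule 4 does not apply)
  giving Setuni voltesyu.
Only *valdesyu yields all of Deminen veldeszu, Setuni voltesyu.

*valdesyu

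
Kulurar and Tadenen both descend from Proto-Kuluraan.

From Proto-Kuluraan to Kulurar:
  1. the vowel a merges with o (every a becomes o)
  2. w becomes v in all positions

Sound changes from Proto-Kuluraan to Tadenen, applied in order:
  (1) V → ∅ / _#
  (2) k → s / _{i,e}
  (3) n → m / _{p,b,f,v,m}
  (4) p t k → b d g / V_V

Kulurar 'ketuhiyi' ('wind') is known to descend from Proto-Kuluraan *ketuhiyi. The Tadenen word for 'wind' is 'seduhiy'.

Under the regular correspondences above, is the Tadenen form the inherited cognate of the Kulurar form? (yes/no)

yes

Derive the expected Tadenen reflex of *ketuhiyi:
Tadenen: *ketuhiyi > ketuhiy > setuhiy > seduhiy  (by apocope, palatalisation, intervocalic voicing)
Tadenen 'seduhiy' matches the regular reflex exactly, so the pair is cognate.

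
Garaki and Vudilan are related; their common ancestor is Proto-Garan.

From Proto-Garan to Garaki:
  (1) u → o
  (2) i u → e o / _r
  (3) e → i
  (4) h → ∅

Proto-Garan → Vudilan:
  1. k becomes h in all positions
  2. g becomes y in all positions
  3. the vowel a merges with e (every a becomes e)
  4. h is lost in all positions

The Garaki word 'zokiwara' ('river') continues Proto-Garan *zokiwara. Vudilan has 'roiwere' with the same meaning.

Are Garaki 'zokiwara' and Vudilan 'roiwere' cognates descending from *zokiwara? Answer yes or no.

Derive the expected Vudilan reflex of *zokiwara:
Vudilan: start from *zokiwara.
  rule 1 (unconditioned shift): zokiwara → zohiwara
  rule 2: no change — zohiwara
  rule 3 (vowel merger): zohiwara → zohiwere
  rule 4 (h-loss): zohiwere → zoiwere
  ⇒ Vudilan zoiwere
The regular Vudilan reflex would be 'zoiwere', but the attested form is 'roiwere'. The correspondence is irregular, so they are not cognates (the Vudilan form has a different source).

no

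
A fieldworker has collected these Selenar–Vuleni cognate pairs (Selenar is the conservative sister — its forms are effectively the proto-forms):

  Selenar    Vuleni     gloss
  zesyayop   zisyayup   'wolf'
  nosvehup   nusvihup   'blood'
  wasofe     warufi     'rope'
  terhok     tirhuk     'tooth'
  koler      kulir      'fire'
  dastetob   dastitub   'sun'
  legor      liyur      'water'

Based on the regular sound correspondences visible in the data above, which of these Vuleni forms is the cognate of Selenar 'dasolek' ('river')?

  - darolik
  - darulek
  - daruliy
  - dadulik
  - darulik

wasofe ~ warufi — Selenar s corresponds to Vuleni r between vowels (before a back vowel).
nosvehup ~ nusvihup, terhok ~ tirhuk — Selenar o corresponds to Vuleni u after a consonant, before a consonant other than r, m, n, p, b, f, v.
zesyayop ~ zisyayup, nosvehup ~ nusvihup — Selenar e corresponds to Vuleni i after a consonant, before a consonant other than r, m, n, p, b, f, v.
Applying these to Selenar 'dasolek':
  dasolek → darolek   (s→r between vowels (before a back vowel))
  darolek → darulek   (o→u after a consonant, before a consonant other than r, m, n, p, b, f, v)
  darulek → darulik   (e→i after a consonant, before a consonant other than r, m, n, p, b, f, v)
So the Vuleni cognate is 'darulik'.

darulik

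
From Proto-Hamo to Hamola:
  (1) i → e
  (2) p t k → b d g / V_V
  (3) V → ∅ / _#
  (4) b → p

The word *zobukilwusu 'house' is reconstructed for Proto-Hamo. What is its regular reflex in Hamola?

zopugelwus

Hamola: *zobukilwusu > zobukelwusu > zobugelwusu > zobugelwus > zopugelwus  (by vowel merger, intervocalic voicing, apocope, unconditioned shift)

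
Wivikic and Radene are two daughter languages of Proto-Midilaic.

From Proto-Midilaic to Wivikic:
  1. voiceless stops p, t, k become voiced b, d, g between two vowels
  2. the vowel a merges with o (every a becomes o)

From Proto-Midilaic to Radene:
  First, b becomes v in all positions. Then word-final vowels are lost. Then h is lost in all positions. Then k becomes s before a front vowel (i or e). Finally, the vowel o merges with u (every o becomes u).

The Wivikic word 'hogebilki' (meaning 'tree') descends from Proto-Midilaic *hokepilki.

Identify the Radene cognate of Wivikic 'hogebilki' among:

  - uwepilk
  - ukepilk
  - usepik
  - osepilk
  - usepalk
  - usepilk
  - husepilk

Radene: *hokepilki > hokepilk > okepilk > osepilk > usepilk  (by apocope, h-loss, palatalisation, vowel merger)
The other candidates each miss or misapply at least one Radene change.

usepilk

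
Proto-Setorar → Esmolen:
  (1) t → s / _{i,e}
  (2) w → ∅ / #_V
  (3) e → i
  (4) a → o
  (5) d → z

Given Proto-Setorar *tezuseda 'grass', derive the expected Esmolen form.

Esmolen: start from *tezuseda.
  rule 1 (palatalisation): tezuseda → sezuseda
  rule 2: no change — sezuseda
  rule 3 (vowel merger): sezuseda → sizusida
  rule 4 (vowel merger): sizusida → sizusido
  rule 5 (unconditioned shift): sizusido → sizusizo
  ⇒ Esmolen sizusizo

sizusizo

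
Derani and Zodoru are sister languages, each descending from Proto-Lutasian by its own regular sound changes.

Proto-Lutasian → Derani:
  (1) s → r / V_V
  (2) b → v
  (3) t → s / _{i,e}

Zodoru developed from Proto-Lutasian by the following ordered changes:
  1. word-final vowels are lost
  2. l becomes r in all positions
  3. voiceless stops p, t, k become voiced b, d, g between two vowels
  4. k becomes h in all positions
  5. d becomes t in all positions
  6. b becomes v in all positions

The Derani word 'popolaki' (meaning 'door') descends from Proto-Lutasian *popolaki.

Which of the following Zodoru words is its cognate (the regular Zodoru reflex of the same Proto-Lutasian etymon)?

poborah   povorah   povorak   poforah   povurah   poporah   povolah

Zodoru: start from *popolaki.
  rule 1 (apocope): popolaki → popolak
  rule 2 (unconditioned shift): popolak → poporak
  rule 3 (intervocalic voicing): poporak → poborak
  rule 4 (unconditioned shift): poborak → poborah
  rule 5: no change — poborah
  rule 6 (unconditioned shift): poborah → povorah
  ⇒ Zodoru povorah
Only 'povorah' matches the regular Zodoru development of *popolaki.

povorah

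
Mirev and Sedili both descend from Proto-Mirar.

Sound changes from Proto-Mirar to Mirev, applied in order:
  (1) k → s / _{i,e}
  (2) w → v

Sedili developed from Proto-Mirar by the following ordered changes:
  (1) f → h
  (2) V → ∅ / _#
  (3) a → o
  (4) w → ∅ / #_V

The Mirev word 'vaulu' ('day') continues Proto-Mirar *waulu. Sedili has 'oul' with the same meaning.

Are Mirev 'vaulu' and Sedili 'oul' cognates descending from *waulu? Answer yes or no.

Derive the expected Sedili reflex of *waulu:
Sedili: *waulu > waul > woul > oul  (by apocope, vowel merger, glide loss)
Sedili 'oul' matches the regular reflex exactly, so the pair is cognate.

yes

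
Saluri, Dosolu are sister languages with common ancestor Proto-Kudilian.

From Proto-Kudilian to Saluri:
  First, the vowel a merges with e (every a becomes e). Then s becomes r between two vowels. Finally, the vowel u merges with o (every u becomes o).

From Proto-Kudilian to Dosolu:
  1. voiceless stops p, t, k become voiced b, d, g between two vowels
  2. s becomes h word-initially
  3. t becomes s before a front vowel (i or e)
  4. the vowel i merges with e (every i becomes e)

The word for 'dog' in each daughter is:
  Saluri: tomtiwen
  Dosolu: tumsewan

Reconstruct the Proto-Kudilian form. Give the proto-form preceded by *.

*tumtiwan

Position 2: Saluri has o, Dosolu has u. Dosolu preserves u here (none of its changes turn any other segment into u), so the proto-segment is *u.
Position 4: Saluri has t, Dosolu has s. Saluri preserves t here (none of its changes turn any other segment into t), so the proto-segment is *t.
This points to *tumtiwan. Verify forward in each daughter:
Saluri: *tumtiwan > tumtiwen > tomtiwen  (by vowel merger, vowel merger)
Dosolu: start from *tumtiwan.
  rule 1: no change — tumtiwan
  rule 2: no change — tumtiwan
  rule 3 (palatalisation): tumtiwan → tumsiwan
  rule 4 (vowel merger): tumsiwan → tumsewan
  ⇒ Dosolu tumsewan
*tumtiwan is the unique common source.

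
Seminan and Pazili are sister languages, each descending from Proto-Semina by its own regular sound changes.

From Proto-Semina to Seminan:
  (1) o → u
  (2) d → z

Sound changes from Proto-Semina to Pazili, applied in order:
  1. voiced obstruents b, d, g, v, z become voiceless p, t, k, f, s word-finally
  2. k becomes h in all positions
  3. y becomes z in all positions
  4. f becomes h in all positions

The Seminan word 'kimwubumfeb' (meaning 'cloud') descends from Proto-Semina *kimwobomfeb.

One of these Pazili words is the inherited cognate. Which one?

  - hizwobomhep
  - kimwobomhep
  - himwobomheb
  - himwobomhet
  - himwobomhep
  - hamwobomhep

himwobomhep

Pazili: start from *kimwobomfeb.
  rule 1 (final devoicing): kimwobomfeb → kimwobomfep
  rule 2 (unconditioned shift): kimwobomfep → himwobomfep
  rule 3: no change — himwobomfep
  rule 4 (unconditioned shift): himwobomfep → himwobomhep
  ⇒ Pazili himwobomhep
Only 'himwobomhep' matches the regular Pazili development of *kimwobomfeb.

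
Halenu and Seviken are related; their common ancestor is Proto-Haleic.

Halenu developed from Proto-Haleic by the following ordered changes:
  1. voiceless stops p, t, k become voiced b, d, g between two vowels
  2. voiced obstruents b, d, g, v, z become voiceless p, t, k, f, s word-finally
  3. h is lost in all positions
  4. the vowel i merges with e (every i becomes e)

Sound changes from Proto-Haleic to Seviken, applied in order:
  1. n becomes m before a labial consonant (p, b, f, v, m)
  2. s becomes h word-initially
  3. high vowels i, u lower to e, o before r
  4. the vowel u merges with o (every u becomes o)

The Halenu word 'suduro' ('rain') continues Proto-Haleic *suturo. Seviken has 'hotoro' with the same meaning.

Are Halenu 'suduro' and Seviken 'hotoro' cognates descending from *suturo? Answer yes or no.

yes

Derive the expected Seviken reflex of *suturo:
Seviken: *suturo
  suturo (rule 1 does not apply)
  suturo → huturo   [debuccalisation]
  huturo → hutoro   [pre-rhotic lowering]
  hutoro → hotoro   [vowel merger]
  giving Seviken hotoro.
Seviken 'hotoro' matches the regular reflex exactly, so the pair is cognate.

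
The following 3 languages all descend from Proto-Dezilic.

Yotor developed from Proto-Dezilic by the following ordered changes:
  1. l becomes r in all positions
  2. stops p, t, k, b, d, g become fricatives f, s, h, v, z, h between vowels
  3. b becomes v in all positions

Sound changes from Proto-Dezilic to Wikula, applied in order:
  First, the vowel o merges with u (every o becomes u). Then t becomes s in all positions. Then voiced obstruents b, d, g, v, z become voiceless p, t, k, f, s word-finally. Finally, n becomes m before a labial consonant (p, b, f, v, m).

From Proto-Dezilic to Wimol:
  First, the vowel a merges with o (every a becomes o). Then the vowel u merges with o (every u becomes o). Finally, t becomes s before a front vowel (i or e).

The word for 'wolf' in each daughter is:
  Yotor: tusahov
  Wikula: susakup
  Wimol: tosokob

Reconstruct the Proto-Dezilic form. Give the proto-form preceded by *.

*tusakob

Position 4: Yotor has a, Wikula has a, Wimol has o. Yotor preserves a here (none of its changes turn any other segment into a), so the proto-segment is *a.
Position 5: Yotor has h, Wikula has k, Wimol has k. Wimol preserves k here (none of its changes turn any other segment into k), so the proto-segment is *k.
Position 6: Yotor has o, Wikula has u, Wimol has o. Yotor preserves o here (none of its changes turn any other segment into o), so the proto-segment is *o.
Continuing position by position gives *tusakob; check it forward:
Yotor: *tusakob > tusahob > tusahov  (by intervocalic lenition, unconditioned shift)
Wikula: *tusakob > tusakub > susakub > susakup  (by vowel merger, unconditioned shift, final devoicing)
Wimol: *tusakob
  tusakob → tusokob   [vowel merger]
  tusokob → tosokob   [vowel merger]
  tosokob (rule 3 does not apply)
  giving Wimol tosokob.
Only *tusakob yields all of Yotor tusahov, Wikula susakup, Wimol tosokob.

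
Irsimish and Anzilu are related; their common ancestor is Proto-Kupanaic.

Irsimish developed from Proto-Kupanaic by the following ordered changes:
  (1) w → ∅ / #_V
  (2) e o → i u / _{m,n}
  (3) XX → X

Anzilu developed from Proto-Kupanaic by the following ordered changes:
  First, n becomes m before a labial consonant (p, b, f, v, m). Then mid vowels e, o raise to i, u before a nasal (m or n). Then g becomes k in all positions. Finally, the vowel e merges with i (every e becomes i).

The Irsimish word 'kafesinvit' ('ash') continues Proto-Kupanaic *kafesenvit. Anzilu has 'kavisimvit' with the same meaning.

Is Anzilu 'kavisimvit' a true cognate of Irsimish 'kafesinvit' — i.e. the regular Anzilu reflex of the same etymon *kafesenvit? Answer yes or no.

no

Derive the expected Anzilu reflex of *kafesenvit:
Anzilu: start from *kafesenvit.
  rule 1 (nasal place assimilation): kafesenvit → kafesemvit
  rule 2 (pre-nasal raising): kafesemvit → kafesimvit
  rule 3: no change — kafesimvit
  rule 4 (vowel merger): kafesimvit → kafisimvit
  ⇒ Anzilu kafisimvit
The regular Anzilu reflex would be 'kafisimvit', but the attested form is 'kavisimvit'. The correspondence is irregular, so they are not cognates (the Anzilu form has a different source).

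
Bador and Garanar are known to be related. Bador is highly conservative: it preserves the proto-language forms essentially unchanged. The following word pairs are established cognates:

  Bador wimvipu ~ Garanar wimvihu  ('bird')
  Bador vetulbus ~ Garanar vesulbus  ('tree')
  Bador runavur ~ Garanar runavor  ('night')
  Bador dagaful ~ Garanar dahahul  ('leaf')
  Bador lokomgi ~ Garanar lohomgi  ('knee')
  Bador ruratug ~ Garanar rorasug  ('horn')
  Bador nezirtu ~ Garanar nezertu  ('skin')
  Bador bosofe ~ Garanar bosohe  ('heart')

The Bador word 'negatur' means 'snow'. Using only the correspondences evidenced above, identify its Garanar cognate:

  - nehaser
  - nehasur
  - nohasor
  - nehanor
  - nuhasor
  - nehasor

nehasor

dagaful ~ dahahul — Bador g corresponds to Garanar h between vowels (before a back vowel).
vetulbus ~ vesulbus, ruratug ~ rorasug — Bador t corresponds to Garanar s between vowels (before a back vowel).
runavur ~ runavor, ruratug ~ rorasug — Bador u corresponds to Garanar o after a consonant, before r.
Applying these to Bador 'negatur':
  negatur → nehatur   (g→h between vowels (before a back vowel))
  nehatur → nehasur   (t→s between vowels (before a back vowel))
  nehasur → nehasor   (u→o after a consonant, before r)
So the Garanar cognate is 'nehasor'.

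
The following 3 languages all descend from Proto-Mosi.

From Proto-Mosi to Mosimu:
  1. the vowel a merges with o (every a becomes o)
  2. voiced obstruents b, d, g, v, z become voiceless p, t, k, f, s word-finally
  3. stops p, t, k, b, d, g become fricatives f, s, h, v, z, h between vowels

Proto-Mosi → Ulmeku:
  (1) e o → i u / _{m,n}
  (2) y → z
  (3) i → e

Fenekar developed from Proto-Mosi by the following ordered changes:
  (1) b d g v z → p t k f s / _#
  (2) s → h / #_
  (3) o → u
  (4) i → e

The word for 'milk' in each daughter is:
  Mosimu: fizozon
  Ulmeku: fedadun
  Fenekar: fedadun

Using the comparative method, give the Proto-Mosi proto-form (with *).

Position 6: Mosimu has o, Ulmeku has u, Fenekar has u. Taking the neighbouring segments as reconstructed: Mosimu o could go back to *a or *o; Ulmeku u could go back to *o or *u; Fenekar u could go back to *o or *u — the one source consistent with every daughter is *o.
Position 4: Mosimu has o, Ulmeku has a, Fenekar has a. Ulmeku preserves a here (none of its changes turn any other segment into a), so the proto-segment is *a.
This points to *fidadon. Verify forward in each daughter:
Mosimu: *fidadon
  fidadon → fidodon   [vowel merger]
  fidodon (rule 2 does not apply)
  fidodon → fizozon   [intervocalic lenition]
  giving Mosimu fizozon.
Ulmeku: start from *fidadon.
  rule 1 (pre-nasal raising): fidadon → fidadun
  rule 2: no change — fidadun
  rule 3 (vowel merger): fidadun → fedadun
  ⇒ Ulmeku fedadun
Fenekar: start from *fidadon.
  rule 1: no change — fidadon
  rule 2: no change — fidadon
  rule 3 (vowel merger): fidadon → fidadun
  rule 4 (vowel merger): fidadun → fedadun
  ⇒ Fenekar fedadun
No other proto-form is consistent with every reflex, so the reconstruction is *fidadon.

*fidadon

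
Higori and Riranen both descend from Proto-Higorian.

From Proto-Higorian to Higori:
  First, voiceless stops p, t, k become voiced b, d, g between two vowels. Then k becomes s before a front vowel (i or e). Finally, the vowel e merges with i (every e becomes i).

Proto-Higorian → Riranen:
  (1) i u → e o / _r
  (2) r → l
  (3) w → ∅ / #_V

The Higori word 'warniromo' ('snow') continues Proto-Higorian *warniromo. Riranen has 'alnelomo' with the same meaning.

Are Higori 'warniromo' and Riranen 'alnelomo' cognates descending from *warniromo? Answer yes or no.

yes

Derive the expected Riranen reflex of *warniromo:
Riranen: *warniromo > warneromo > walnelomo > alnelomo  (by pre-rhotic lowering, unconditioned shift, glide loss)
Riranen 'alnelomo' matches the regular reflex exactly, so the pair is cognate.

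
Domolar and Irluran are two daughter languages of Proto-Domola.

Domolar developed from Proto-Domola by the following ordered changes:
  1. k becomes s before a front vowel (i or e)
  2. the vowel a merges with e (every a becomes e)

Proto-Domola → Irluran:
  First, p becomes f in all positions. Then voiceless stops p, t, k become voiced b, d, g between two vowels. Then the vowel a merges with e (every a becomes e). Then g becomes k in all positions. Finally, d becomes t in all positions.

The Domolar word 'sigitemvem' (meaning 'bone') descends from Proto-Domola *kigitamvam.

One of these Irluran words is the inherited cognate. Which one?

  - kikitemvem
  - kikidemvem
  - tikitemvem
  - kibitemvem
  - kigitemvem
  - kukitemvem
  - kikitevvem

kikitemvem

Irluran: start from *kigitamvam.
  rule 1: no change — kigitamvam
  rule 2 (intervocalic voicing): kigitamvam → kigidamvam
  rule 3 (vowel merger): kigidamvam → kigidemvem
  rule 4 (unconditioned shift): kigidemvem → kikidemvem
  rule 5 (unconditioned shift): kikidemvem → kikitemvem
  ⇒ Irluran kikitemvem
The other candidates each miss or misapply at least one Irluran change.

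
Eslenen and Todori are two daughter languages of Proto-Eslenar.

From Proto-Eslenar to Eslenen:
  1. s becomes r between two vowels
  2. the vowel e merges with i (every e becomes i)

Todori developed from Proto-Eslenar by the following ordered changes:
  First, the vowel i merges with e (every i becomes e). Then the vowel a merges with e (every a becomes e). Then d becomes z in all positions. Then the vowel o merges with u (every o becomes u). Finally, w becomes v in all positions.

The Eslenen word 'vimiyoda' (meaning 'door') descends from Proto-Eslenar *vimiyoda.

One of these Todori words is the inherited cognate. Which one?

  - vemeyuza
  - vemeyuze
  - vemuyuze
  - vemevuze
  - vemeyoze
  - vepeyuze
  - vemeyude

vemeyuze

Todori: start from *vimiyoda.
  rule 1 (vowel merger): vimiyoda → vemeyoda
  rule 2 (vowel merger): vemeyoda → vemeyode
  rule 3 (unconditioned shift): vemeyode → vemeyoze
  rule 4 (vowel merger): vemeyoze → vemeyuze
  rule 5: no change — vemeyuze
  ⇒ Todori vemeyuze
Only 'vemeyuze' matches the regular Todori development of *vimiyoda.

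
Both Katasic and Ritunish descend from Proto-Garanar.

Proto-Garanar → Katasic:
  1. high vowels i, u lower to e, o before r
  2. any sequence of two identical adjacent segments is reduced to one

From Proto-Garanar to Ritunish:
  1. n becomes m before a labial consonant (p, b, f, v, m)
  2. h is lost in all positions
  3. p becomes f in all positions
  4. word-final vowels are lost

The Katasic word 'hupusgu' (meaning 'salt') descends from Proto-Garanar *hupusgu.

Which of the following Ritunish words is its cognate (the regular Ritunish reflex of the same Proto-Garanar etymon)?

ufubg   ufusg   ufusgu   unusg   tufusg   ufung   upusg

ufusg

Ritunish: *hupusgu
  hupusgu (rule 1 does not apply)
  hupusgu → upusgu   [h-loss]
  upusgu → ufusgu   [unconditioned shift]
  ufusgu → ufusg   [apocope]
  giving Ritunish ufusg.
Among the options, 'ufusg' alone shows every Ritunish change applied in order.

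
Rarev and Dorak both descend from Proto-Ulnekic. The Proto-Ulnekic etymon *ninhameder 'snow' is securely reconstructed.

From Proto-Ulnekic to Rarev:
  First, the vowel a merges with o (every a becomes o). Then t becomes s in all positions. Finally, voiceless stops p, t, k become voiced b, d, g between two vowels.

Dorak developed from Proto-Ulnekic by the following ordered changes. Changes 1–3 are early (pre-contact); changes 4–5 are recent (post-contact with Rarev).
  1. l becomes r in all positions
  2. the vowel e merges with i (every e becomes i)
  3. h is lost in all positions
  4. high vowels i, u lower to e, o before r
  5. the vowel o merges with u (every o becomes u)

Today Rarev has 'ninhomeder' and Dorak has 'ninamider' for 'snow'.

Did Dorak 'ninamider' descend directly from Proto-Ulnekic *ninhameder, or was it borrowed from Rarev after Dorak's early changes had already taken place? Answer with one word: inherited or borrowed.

inherited

If inherited, *ninhameder would pass through all of Dorak's changes:
Dorak: *ninhameder > ninhamidir > ninamidir > ninamider  (by vowel merger, h-loss, pre-rhotic lowering)
If borrowed from Rarev 'ninhomeder' after the early changes, it would undergo only the recent ones:
  rule 4 (pre-rhotic lowering): no change (ninhomeder)
  rule 5 (vowel merger): ninhomeder → ninhumeder
  ⇒ as a loan: ninhumeder
Dorak 'ninamider' matches the inherited outcome exactly, so it is an inherited cognate, not a loan.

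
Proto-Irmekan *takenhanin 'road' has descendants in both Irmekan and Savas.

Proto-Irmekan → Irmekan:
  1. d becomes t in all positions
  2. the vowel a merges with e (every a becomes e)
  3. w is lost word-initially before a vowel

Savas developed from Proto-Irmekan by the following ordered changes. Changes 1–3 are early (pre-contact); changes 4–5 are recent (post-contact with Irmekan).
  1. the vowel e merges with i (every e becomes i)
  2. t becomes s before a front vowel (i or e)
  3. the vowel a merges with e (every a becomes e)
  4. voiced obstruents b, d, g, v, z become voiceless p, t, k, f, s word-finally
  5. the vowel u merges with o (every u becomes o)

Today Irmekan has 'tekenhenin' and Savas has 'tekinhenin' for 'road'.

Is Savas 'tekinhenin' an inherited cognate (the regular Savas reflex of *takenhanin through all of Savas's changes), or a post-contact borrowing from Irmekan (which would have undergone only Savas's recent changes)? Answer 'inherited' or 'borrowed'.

inherited

If inherited, *takenhanin would pass through all of Savas's changes:
Savas: start from *takenhanin.
  rule 1 (vowel merger): takenhanin → takinhanin
  rule 2: no change — takinhanin
  rule 3 (vowel merger): takinhanin → tekinhenin
  rule 4: no change — tekinhenin
  rule 5: no change — tekinhenin
  ⇒ Savas tekinhenin
If borrowed from Irmekan 'tekenhenin' after the early changes, it would undergo only the recent ones:
  rule 4 (final devoicing): no change (tekenhenin)
  rule 5 (vowel merger): no change (tekenhenin)
  ⇒ as a loan: tekenhenin
Savas 'tekinhenin' matches the inherited outcome exactly, so it is an inherited cognate, not a loan.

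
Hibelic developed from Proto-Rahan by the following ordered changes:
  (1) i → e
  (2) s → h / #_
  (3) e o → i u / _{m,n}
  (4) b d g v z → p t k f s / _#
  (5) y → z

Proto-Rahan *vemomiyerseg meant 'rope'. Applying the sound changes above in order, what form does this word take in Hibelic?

vimumezersek

Hibelic: *vemomiyerseg > vemomeyerseg > vimumeyerseg > vimumeyersek > vimumezersek  (by vowel merger, pre-nasal raising, final devoicing, unconditioned shift)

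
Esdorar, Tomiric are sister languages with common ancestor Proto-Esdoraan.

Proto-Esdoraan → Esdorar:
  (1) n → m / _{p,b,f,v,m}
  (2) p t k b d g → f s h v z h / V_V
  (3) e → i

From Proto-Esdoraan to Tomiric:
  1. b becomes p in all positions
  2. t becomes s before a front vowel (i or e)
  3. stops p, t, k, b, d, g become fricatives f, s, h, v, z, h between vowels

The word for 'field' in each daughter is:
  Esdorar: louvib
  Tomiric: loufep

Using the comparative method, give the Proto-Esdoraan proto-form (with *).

Position 5: Esdorar has i, Tomiric has e. Tomiric preserves e here (none of its changes turn any other segment into e), so the proto-segment is *e.
Position 4: Esdorar has v, Tomiric has f. Taking the neighbouring segments as reconstructed: Esdorar v could go back to *b or *v; Tomiric f could go back to *p or *b or *f — the one source consistent with every daughter is *b.
Verify the candidate proto-form against each daughter:
Esdorar: *loubeb
  loubeb (rule 1 does not apply)
  loubeb → louveb   [intervocalic lenition]
  louveb → louvib   [vowel merger]
  giving Esdorar louvib.
Tomiric: *loubeb > loupep > loufep  (by unconditioned shift, intervocalic lenition)
No other proto-form is consistent with every reflex, so the reconstruction is *loubeb.

*loubeb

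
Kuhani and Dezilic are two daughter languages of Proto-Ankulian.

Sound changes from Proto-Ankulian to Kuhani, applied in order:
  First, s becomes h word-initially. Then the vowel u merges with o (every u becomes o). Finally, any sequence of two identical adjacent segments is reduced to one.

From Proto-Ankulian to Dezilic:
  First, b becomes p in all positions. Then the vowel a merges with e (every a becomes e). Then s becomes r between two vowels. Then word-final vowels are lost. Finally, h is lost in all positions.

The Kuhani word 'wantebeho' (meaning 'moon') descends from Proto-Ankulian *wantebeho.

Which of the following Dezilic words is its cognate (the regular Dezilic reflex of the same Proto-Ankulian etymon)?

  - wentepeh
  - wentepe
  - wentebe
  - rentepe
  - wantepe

wentepe

Dezilic: *wantebeho > wantepeho > wentepeho > wentepeh > wentepe  (by unconditioned shift, vowel merger, apocope, h-loss)
Among the options, 'wentepe' alone shows every Dezilic change applied in order.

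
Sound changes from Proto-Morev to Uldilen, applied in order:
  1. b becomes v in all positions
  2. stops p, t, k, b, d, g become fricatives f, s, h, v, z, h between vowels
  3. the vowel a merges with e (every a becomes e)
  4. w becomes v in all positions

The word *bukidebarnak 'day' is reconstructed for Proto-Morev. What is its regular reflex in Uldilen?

vuhizevernek

Uldilen: start from *bukidebarnak.
  rule 1 (unconditioned shift): bukidebarnak → vukidevarnak
  rule 2 (intervocalic lenition): vukidevarnak → vuhizevarnak
  rule 3 (vowel merger): vuhizevarnak → vuhizevernek
  rule 4: no change — vuhizevernek
  ⇒ Uldilen vuhizevernek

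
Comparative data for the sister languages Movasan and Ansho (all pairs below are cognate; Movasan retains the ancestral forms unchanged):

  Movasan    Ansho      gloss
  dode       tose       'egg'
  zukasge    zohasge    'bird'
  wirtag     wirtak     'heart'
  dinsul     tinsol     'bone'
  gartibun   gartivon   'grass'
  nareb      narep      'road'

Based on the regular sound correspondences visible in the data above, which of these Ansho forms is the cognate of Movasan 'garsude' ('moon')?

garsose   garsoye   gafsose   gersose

garsose

zukasge ~ zohasge, dinsul ~ tinsol — Movasan u corresponds to Ansho o after a consonant, before a consonant other than r, m, n, p, b, f, v.
dode ~ tose — Movasan d corresponds to Ansho s between vowels (before a front vowel).
Applying these to Movasan 'garsude':
  garsude → garsode   (u→o after a consonant, before a consonant other than r, m, n, p, b, f, v)
  garsode → garsose   (d→s between vowels (before a front vowel))
So the Ansho cognate is 'garsose'.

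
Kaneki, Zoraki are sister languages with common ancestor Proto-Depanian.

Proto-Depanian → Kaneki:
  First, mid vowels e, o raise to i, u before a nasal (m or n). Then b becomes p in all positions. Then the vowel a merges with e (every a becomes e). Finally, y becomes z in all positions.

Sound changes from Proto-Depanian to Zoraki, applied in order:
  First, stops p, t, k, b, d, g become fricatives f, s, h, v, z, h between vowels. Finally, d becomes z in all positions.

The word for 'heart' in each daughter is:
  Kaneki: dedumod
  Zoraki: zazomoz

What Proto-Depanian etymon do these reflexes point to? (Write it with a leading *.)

*dadomod

Position 7: Kaneki has d, Zoraki has z. Kaneki preserves d here (none of its changes turn any other segment into d), so the proto-segment is *d.
Position 1: Kaneki has d, Zoraki has z. Kaneki preserves d here (none of its changes turn any other segment into d), so the proto-segment is *d.
Continuing position by position gives *dadomod; check it forward:
Kaneki: *dadomod > dadumod > dedumod  (by pre-nasal raising, vowel merger)
Zoraki: *dadomod
  dadomod → dazomod   [intervocalic lenition]
  dazomod → zazomoz   [unconditioned shift]
  giving Zoraki zazomoz.
No other proto-form is consistent with every reflex, so the reconstruction is *dadomod.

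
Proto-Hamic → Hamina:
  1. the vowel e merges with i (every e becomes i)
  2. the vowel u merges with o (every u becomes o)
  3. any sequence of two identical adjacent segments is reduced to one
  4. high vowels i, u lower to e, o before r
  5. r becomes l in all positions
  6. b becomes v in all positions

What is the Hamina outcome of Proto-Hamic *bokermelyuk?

Hamina: *bokermelyuk
  bokermelyuk → bokirmilyuk   [vowel merger]
  bokirmilyuk → bokirmilyok   [vowel merger]
  bokirmilyok (rule 3 does not apply)
  bokirmilyok → bokermilyok   [pre-rhotic lowering]
  bokermilyok → bokelmilyok   [unconditioned shift]
  bokelmilyok → vokelmilyok   [unconditioned shift]
  giving Hamina vokelmilyok.

vokelmilyok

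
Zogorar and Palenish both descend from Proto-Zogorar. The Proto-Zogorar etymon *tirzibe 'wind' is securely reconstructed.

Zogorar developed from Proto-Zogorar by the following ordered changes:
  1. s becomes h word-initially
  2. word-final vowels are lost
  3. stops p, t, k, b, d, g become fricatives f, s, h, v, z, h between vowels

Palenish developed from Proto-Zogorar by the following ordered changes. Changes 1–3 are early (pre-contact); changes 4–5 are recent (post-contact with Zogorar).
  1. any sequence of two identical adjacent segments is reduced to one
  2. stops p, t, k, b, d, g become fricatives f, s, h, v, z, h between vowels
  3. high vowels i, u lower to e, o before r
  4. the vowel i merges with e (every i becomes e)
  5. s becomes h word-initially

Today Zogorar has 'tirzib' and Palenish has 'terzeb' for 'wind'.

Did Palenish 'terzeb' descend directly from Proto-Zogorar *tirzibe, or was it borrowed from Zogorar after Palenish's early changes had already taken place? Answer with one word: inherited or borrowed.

If inherited, *tirzibe would pass through all of Palenish's changes:
Palenish: *tirzibe
  tirzibe (rule 1 does not apply)
  tirzibe → tirzive   [intervocalic lenition]
  tirzive → terzive   [pre-rhotic lowering]
  terzive → terzeve   [vowel merger]
  terzeve (rule 5 does not apply)
  giving Palenish terzeve.
If borrowed from Zogorar 'tirzib' after the early changes, it would undergo only the recent ones:
  rule 4 (vowel merger): tirzib → terzeb
  rule 5 (debuccalisation): no change (terzeb)
  ⇒ as a loan: terzeb
Palenish 'terzeb' matches the loan outcome 'terzeb', not the inherited 'terzeve' — it skipped the early Palenish changes, so it was borrowed from Zogorar.

borrowed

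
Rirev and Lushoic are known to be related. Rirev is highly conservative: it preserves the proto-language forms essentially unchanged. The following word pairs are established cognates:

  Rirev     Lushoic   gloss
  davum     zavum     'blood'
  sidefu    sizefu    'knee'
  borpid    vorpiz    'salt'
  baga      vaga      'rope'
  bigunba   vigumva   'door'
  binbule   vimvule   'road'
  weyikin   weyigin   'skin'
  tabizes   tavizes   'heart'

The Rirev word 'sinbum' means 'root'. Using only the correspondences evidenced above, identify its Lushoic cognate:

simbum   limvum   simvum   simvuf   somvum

simvum

bigunba ~ vigumva, binbule ~ vimvule — Rirev n corresponds to Lushoic m after a vowel, before a labial obstruent.
binbule ~ vimvule — Rirev b corresponds to Lushoic v after a consonant, before a back vowel.
Applying these to Rirev 'sinbum':
  sinbum → simbum   (n→m after a vowel, before a labial obstruent)
  simbum → simvum   (b→v after a consonant, before a back vowel)
So the Lushoic cognate is 'simvum'.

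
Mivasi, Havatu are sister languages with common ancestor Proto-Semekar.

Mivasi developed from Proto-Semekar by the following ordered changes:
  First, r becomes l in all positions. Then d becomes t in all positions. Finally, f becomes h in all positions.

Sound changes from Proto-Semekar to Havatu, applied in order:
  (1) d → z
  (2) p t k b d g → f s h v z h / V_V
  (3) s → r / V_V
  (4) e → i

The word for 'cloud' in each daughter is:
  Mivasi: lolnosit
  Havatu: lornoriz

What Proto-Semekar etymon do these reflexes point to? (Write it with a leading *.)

Position 3: Mivasi has l, Havatu has r. Taking the neighbouring segments as reconstructed: Mivasi l could go back to *l or *r; Havatu r can only go back to *r — the one source consistent with every daughter is *r.
Position 6: Mivasi has s, Havatu has r. Mivasi preserves s here (none of its changes turn any other segment into s), so the proto-segment is *s.
Position 8: Mivasi has t, Havatu has z. Taking the neighbouring segments as reconstructed: Mivasi t could go back to *t or *d; Havatu z could go back to *d or *z — the one source consistent with every daughter is *d.
Verify the candidate proto-form against each daughter:
Mivasi: start from *lornosid.
  rule 1 (unconditioned shift): lornosid → lolnosid
  rule 2 (unconditioned shift): lolnosid → lolnosit
  rule 3: no change — lolnosit
  ⇒ Mivasi lolnosit
Havatu: start from *lornosid.
  rule 1 (unconditioned shift): lornosid → lornosiz
  rule 2: no change — lornosiz
  rule 3 (rhotacism): lornosiz → lornoriz
  rule 4: no change — lornoriz
  ⇒ Havatu lornoriz
*lornosid is the unique common source.

*lornosid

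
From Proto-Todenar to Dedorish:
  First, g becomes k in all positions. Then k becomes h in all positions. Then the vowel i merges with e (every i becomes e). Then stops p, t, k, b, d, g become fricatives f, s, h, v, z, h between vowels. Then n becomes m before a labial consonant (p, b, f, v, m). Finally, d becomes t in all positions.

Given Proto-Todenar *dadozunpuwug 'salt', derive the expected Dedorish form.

Dedorish: start from *dadozunpuwug.
  rule 1 (unconditioned shift): dadozunpuwug → dadozunpuwuk
  rule 2 (unconditioned shift): dadozunpuwuk → dadozunpuwuh
  rule 3: no change — dadozunpuwuh
  rule 4 (intervocalic lenition): dadozunpuwuh → dazozunpuwuh
  rule 5 (nasal place assimilation): dazozunpuwuh → dazozumpuwuh
  rule 6 (unconditioned shift): dazozumpuwuh → tazozumpuwuh
  ⇒ Dedorish tazozumpuwuh

tazozumpuwuh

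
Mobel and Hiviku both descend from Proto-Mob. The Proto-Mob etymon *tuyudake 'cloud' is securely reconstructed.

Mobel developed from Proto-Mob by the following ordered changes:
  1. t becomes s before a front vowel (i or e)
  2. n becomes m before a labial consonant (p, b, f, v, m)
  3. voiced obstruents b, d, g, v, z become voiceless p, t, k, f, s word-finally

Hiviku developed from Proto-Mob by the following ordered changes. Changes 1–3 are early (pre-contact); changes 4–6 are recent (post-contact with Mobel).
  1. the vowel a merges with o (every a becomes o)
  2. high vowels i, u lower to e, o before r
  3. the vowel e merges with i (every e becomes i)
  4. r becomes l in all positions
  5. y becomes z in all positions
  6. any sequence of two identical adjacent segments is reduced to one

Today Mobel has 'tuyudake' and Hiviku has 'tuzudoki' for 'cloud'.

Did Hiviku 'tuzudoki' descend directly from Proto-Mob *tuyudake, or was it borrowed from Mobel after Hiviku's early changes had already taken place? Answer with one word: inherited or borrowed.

inherited

If inherited, *tuyudake would pass through all of Hiviku's changes:
Hiviku: start from *tuyudake.
  rule 1 (vowel merger): tuyudake → tuyudoke
  rule 2: no change — tuyudoke
  rule 3 (vowel merger): tuyudoke → tuyudoki
  rule 4: no change — tuyudoki
  rule 5 (unconditioned shift): tuyudoki → tuzudoki
  rule 6: no change — tuzudoki
  ⇒ Hiviku tuzudoki
If borrowed from Mobel 'tuyudake' after the early changes, it would undergo only the recent ones:
  rule 4 (unconditioned shift): no change (tuyudake)
  rule 5 (unconditioned shift): tuyudake → tuzudake
  rule 6 (degemination): no change (tuzudake)
  ⇒ as a loan: tuzudake
Hiviku 'tuzudoki' matches the inherited outcome exactly, so it is an inherited cognate, not a loan.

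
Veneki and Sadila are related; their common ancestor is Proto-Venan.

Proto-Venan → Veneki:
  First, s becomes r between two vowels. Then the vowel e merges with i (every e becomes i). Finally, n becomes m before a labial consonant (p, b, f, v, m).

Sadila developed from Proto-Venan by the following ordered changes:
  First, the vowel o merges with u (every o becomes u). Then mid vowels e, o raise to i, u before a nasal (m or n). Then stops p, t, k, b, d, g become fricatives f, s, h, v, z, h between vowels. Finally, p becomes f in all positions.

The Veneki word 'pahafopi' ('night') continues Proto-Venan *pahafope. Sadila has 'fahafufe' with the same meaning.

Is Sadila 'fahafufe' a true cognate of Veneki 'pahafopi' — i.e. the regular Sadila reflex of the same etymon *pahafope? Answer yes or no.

yes

Derive the expected Sadila reflex of *pahafope:
Sadila: *pahafope > pahafupe > pahafufe > fahafufe  (by vowel merger, intervocalic lenition, unconditioned shift)
Sadila 'fahafufe' matches the regular reflex exactly, so the pair is cognate.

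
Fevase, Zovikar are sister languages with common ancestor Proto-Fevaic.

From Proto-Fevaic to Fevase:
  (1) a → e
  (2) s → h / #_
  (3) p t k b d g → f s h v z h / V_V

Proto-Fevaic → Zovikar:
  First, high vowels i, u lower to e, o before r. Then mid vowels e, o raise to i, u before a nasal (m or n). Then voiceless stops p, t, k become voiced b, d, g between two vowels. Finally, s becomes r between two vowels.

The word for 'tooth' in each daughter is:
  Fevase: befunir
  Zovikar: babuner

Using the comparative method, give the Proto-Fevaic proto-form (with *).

Position 6: Fevase has i, Zovikar has e. Fevase preserves i here (none of its changes turn any other segment into i), so the proto-segment is *i.
Position 3: Fevase has f, Zovikar has b. Taking the neighbouring segments as reconstructed: Fevase f could go back to *p or *f; Zovikar b could go back to *p or *b — the one source consistent with every daughter is *p.
Position 2: Fevase has e, Zovikar has a. Zovikar preserves a here (none of its changes turn any other segment into a), so the proto-segment is *a.
Continuing position by position gives *bapunir; check it forward:
Fevase: *bapunir
  bapunir → bepunir   [vowel merger]
  bepunir (rule 2 does not apply)
  bepunir → befunir   [intervocalic lenition]
  giving Fevase befunir.
Zovikar: *bapunir > bapuner > babuner  (by pre-rhotic lowering, intervocalic voicing)
*bapunir is the unique common source.

*bapunir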